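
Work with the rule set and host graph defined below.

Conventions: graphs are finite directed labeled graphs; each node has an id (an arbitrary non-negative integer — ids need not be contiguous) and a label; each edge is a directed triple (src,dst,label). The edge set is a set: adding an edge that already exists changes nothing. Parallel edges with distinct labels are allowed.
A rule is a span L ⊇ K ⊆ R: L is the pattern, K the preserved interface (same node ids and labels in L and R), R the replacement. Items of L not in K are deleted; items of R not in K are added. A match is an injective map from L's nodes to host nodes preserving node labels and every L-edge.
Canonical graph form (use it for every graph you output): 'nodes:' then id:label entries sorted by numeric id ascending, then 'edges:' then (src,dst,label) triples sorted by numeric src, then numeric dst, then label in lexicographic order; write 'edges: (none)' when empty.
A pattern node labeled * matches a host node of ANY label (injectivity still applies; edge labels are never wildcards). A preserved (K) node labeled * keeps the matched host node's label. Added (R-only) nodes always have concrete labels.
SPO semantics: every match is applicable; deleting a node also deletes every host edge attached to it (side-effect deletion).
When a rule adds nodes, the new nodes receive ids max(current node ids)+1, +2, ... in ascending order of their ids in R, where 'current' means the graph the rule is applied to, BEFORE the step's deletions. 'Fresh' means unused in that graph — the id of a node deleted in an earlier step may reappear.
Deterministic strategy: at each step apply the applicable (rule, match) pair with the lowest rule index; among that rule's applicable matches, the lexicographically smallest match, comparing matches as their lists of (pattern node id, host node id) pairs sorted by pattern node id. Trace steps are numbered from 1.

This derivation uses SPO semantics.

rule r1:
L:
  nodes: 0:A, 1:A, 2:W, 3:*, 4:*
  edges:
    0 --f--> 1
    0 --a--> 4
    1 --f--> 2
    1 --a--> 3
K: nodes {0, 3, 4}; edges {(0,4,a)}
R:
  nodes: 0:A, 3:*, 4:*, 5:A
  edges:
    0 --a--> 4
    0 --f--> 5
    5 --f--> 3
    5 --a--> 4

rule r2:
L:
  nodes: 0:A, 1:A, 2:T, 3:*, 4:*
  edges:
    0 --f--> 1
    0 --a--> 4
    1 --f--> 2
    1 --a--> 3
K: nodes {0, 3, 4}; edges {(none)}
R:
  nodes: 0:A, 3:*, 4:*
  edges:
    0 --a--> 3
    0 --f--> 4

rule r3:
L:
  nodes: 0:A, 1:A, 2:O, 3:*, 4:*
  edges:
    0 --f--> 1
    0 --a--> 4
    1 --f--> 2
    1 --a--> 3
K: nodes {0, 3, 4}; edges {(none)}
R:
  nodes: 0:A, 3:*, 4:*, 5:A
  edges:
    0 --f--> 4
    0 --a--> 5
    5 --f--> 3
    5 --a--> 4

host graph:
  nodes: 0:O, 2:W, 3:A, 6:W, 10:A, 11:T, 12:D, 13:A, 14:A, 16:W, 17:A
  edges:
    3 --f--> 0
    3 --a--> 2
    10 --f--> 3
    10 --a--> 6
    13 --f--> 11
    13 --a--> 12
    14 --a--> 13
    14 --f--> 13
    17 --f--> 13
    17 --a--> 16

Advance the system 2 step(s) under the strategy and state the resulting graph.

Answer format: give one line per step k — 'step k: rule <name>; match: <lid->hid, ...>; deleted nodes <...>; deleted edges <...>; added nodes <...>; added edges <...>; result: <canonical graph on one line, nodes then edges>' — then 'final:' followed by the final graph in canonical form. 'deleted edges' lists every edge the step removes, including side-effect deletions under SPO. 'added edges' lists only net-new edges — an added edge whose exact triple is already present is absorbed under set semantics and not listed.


step 1: rule r2; match: 0->17, 1->13, 2->11, 3->12, 4->16; deleted nodes 11, 13; deleted edges (13,11,f); (13,12,a); (14,13,a); (14,13,f); (17,13,f); (17,16,a); added nodes (none); added edges (17,12,a); (17,16,f); result: nodes: 0:O, 2:W, 3:A, 6:W, 10:A, 12:D, 14:A, 16:W, 17:A edges: (3,0,f); (3,2,a); (10,3,f); (10,6,a); (17,12,a); (17,16,f)
step 2: rule r3; match: 0->10, 1->3, 2->0, 3->2, 4->6; deleted nodes 0, 3; deleted edges (3,0,f); (3,2,a); (10,3,f); (10,6,a); added nodes 18; added edges (10,6,f); (10,18,a); (18,2,f); (18,6,a); result: nodes: 2:W, 6:W, 10:A, 12:D, 14:A, 16:W, 17:A, 18:A edges: (10,6,f); (10,18,a); (17,12,a); (17,16,f); (18,2,f); (18,6,a)
final:
nodes: 2:W, 6:W, 10:A, 12:D, 14:A, 16:W, 17:A, 18:A
edges: (10,6,f); (10,18,a); (17,12,a); (17,16,f); (18,2,f); (18,6,a)


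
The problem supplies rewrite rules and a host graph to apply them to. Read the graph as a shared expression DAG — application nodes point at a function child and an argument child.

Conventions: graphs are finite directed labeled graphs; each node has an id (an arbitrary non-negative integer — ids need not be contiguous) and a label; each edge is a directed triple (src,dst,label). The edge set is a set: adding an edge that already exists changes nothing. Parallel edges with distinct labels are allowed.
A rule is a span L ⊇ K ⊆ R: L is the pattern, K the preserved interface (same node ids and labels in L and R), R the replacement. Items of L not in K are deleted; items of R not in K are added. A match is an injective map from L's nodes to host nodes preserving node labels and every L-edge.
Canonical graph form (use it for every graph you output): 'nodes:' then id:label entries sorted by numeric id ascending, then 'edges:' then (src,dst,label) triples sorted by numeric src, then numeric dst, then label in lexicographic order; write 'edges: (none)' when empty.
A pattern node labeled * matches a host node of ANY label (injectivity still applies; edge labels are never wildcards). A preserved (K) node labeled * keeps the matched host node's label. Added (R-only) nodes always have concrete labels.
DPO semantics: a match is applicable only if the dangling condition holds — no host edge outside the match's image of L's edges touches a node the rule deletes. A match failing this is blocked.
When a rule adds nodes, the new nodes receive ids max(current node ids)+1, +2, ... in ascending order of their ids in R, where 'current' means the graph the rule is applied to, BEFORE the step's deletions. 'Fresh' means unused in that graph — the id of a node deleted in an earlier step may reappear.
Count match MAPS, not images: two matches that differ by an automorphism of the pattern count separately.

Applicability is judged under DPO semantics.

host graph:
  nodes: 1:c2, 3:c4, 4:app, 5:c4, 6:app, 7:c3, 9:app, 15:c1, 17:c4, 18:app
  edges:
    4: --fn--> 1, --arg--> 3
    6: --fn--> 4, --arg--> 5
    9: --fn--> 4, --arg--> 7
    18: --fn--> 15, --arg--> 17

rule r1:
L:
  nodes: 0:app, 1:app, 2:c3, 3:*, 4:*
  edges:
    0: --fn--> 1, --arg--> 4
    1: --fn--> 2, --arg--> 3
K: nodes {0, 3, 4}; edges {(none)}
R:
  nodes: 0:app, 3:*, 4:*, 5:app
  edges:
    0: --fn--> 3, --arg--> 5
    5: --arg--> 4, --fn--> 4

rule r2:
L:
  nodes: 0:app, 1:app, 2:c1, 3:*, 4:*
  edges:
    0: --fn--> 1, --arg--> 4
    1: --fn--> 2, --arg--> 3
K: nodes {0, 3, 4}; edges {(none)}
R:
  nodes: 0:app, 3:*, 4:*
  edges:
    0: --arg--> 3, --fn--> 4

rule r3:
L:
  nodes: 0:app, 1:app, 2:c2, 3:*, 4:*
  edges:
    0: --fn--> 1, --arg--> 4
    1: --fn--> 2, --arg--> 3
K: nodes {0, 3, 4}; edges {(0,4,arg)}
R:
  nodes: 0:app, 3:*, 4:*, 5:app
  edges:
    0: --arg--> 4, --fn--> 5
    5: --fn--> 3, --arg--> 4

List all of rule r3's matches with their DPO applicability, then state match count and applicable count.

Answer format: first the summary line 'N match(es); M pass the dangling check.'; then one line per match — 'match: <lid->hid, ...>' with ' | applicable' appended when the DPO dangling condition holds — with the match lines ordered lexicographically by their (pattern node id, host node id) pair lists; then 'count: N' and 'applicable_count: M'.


2 match(es); 0 pass the dangling check.
match: 0->6, 1->4, 2->1, 3->3, 4->5
match: 0->9, 1->4, 2->1, 3->3, 4->7
count: 2
applicable_count: 0


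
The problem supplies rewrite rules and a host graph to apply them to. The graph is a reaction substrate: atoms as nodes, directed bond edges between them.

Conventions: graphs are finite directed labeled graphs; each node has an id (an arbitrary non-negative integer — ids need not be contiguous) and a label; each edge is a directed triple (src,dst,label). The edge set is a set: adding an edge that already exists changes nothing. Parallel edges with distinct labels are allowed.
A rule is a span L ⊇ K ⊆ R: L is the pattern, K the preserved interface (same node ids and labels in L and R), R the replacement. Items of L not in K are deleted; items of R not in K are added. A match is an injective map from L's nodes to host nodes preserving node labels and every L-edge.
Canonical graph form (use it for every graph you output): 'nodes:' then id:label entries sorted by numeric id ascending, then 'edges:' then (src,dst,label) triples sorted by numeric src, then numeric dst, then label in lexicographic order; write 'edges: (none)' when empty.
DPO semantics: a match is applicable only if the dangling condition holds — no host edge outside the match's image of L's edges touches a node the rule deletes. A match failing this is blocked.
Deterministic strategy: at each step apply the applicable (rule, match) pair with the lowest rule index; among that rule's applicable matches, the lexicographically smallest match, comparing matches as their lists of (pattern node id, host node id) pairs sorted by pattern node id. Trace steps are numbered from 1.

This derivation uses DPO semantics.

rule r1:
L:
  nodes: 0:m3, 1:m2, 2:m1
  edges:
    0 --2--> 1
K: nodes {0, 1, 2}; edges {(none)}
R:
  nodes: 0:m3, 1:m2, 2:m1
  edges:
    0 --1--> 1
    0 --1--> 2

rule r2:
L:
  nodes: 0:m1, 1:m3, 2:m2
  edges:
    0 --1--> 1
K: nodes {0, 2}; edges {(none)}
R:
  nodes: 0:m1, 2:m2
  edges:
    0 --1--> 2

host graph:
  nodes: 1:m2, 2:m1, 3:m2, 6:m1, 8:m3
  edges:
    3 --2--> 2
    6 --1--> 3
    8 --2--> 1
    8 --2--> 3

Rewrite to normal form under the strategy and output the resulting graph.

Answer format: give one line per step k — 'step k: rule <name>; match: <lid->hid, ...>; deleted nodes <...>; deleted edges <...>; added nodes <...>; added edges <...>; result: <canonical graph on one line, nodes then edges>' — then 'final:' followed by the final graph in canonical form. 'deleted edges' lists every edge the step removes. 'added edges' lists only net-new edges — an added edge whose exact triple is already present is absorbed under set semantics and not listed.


step 1: rule r1; match: 0->8, 1->1, 2->2; deleted nodes (none); deleted edges (8,1,2); added nodes (none); added edges (8,1,1); (8,2,1); result: nodes: 1:m2, 2:m1, 3:m2, 6:m1, 8:m3 edges: (3,2,2); (6,3,1); (8,1,1); (8,2,1); (8,3,2)
step 2: rule r1; match: 0->8, 1->3, 2->2; deleted nodes (none); deleted edges (8,3,2); added nodes (none); added edges (8,3,1); result: nodes: 1:m2, 2:m1, 3:m2, 6:m1, 8:m3 edges: (3,2,2); (6,3,1); (8,1,1); (8,2,1); (8,3,1)
final:
nodes: 1:m2, 2:m1, 3:m2, 6:m1, 8:m3
edges: (3,2,2); (6,3,1); (8,1,1); (8,2,1); (8,3,1)


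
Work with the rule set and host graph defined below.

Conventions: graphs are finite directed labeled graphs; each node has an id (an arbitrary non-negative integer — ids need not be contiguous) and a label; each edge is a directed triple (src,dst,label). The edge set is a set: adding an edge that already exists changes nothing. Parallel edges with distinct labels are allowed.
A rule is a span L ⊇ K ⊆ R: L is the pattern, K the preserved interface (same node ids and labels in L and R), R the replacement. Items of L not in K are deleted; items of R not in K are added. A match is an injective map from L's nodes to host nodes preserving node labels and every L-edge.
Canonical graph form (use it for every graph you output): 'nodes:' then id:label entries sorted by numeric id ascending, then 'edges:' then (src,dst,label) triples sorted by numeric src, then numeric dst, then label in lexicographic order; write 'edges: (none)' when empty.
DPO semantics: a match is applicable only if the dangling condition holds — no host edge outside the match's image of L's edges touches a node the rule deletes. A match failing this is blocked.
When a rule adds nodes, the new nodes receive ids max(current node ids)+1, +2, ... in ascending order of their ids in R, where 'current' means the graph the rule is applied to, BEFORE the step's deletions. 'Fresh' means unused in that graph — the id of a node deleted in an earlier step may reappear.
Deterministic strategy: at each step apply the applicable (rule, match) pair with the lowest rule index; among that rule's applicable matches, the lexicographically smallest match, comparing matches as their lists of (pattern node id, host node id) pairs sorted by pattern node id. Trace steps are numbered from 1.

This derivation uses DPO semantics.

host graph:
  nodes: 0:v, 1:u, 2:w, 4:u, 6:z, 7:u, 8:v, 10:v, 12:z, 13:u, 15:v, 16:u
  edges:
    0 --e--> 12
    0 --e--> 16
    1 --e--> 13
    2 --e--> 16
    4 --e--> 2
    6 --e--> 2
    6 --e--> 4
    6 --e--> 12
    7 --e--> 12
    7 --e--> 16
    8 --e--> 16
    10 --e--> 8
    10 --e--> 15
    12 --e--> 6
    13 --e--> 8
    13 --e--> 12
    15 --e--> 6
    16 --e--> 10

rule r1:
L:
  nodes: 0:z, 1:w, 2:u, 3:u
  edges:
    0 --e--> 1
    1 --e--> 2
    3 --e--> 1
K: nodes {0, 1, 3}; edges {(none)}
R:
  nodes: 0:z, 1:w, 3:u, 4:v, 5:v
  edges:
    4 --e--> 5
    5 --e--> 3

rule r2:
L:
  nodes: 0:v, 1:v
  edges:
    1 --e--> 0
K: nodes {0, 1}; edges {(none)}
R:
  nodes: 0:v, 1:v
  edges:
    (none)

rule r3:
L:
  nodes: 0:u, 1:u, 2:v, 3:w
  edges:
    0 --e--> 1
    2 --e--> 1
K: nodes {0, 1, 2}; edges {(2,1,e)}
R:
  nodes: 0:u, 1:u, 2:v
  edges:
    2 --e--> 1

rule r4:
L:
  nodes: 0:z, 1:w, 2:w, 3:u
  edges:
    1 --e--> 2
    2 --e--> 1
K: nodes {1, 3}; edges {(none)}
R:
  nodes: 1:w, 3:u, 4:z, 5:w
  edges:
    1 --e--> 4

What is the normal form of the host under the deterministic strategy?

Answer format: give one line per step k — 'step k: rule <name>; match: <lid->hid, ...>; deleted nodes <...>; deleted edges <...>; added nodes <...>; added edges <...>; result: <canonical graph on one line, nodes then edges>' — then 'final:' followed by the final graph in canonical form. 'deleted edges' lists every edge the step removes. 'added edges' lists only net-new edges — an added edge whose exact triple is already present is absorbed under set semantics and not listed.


step 1: rule r2; match: 0->8, 1->10; deleted nodes (none); deleted edges (10,8,e); added nodes (none); added edges (none); result: nodes: 0:v, 1:u, 2:w, 4:u, 6:z, 7:u, 8:v, 10:v, 12:z, 13:u, 15:v, 16:u edges: (0,12,e); (0,16,e); (1,13,e); (2,16,e); (4,2,e); (6,2,e); (6,4,e); (6,12,e); (7,12,e); (7,16,e); (8,16,e); (10,15,e); (12,6,e); (13,8,e); (13,12,e); (15,6,e); (16,10,e)
step 2: rule r2; match: 0->15, 1->10; deleted nodes (none); deleted edges (10,15,e); added nodes (none); added edges (none); result: nodes: 0:v, 1:u, 2:w, 4:u, 6:z, 7:u, 8:v, 10:v, 12:z, 13:u, 15:v, 16:u edges: (0,12,e); (0,16,e); (1,13,e); (2,16,e); (4,2,e); (6,2,e); (6,4,e); (6,12,e); (7,12,e); (7,16,e); (8,16,e); (12,6,e); (13,8,e); (13,12,e); (15,6,e); (16,10,e)
final:
nodes: 0:v, 1:u, 2:w, 4:u, 6:z, 7:u, 8:v, 10:v, 12:z, 13:u, 15:v, 16:u
edges: (0,12,e); (0,16,e); (1,13,e); (2,16,e); (4,2,e); (6,2,e); (6,4,e); (6,12,e); (7,12,e); (7,16,e); (8,16,e); (12,6,e); (13,8,e); (13,12,e); (15,6,e); (16,10,e)


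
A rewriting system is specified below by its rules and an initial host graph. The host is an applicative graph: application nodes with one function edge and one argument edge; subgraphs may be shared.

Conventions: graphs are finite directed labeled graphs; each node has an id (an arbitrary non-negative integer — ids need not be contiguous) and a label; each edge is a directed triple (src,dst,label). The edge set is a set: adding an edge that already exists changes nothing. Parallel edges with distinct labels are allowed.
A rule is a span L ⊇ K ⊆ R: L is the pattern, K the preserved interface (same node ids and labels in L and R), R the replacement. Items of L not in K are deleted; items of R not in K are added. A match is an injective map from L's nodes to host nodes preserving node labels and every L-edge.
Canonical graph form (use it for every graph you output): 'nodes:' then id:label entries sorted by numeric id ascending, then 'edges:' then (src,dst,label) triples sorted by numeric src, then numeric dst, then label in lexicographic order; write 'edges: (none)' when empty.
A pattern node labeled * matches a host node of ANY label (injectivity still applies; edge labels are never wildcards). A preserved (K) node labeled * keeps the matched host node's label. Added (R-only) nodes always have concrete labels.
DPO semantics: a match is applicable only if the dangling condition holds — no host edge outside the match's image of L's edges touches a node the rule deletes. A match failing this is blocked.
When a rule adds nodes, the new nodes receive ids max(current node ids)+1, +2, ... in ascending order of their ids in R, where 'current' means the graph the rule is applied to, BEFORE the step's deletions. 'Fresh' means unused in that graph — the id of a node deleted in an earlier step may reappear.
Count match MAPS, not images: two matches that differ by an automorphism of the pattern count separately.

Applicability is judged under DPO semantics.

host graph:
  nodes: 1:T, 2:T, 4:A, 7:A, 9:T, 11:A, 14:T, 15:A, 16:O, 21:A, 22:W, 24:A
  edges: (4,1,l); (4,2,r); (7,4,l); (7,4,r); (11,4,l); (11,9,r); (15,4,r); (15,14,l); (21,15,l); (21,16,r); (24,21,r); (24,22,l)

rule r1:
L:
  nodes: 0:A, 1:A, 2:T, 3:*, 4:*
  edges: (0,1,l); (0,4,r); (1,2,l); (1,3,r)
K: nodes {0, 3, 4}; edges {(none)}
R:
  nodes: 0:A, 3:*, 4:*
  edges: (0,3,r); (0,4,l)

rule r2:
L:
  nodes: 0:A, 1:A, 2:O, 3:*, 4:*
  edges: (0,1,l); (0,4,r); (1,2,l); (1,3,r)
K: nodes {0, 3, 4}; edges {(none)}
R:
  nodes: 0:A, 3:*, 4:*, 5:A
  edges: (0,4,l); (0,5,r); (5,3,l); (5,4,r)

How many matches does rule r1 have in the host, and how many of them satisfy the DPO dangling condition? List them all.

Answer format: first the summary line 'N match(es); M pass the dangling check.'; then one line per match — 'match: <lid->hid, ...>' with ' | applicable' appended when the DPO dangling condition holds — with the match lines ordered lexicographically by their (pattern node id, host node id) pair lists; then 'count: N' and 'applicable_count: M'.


2 match(es); 1 pass the dangling check.
match: 0->11, 1->4, 2->1, 3->2, 4->9
match: 0->21, 1->15, 2->14, 3->4, 4->16 | applicable
count: 2
applicable_count: 1


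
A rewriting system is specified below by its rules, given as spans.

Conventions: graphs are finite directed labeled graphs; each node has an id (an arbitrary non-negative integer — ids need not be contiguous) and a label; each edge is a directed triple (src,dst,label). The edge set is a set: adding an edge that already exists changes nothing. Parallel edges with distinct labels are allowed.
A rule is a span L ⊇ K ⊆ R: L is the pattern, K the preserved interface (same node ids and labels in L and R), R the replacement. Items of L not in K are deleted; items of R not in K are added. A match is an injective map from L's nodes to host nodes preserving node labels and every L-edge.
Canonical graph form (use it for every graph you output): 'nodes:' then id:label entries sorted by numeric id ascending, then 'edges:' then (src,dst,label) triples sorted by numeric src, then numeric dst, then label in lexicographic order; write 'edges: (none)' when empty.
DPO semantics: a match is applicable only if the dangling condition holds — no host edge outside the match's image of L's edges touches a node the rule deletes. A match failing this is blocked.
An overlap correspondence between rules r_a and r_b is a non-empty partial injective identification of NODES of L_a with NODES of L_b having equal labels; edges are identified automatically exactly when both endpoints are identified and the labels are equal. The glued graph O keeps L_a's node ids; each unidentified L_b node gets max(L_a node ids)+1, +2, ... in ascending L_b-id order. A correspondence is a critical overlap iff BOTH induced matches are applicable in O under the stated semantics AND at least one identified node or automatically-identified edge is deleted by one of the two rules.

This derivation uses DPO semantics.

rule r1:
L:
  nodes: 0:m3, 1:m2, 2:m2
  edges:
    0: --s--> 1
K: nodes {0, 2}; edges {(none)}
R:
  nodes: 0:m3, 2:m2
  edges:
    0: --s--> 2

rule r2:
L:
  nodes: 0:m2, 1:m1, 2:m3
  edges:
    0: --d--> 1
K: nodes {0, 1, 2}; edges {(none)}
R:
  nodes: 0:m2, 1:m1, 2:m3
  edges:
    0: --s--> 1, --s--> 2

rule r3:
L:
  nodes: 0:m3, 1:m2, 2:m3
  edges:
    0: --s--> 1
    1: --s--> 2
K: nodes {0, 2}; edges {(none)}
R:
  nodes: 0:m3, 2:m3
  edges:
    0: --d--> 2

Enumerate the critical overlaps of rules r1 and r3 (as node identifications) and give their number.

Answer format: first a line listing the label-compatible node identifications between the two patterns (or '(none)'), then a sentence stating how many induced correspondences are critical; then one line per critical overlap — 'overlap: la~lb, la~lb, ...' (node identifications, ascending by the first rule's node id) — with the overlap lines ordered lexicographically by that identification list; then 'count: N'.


label-compatible node identifications between L(r1) and L(r3): 0~0, 0~2, 1~1, 2~1
3 of the induced correspondences are critical overlaps of r1 and r3.
overlap: 0~0, 2~1
overlap: 0~2, 2~1
overlap: 2~1
count: 3


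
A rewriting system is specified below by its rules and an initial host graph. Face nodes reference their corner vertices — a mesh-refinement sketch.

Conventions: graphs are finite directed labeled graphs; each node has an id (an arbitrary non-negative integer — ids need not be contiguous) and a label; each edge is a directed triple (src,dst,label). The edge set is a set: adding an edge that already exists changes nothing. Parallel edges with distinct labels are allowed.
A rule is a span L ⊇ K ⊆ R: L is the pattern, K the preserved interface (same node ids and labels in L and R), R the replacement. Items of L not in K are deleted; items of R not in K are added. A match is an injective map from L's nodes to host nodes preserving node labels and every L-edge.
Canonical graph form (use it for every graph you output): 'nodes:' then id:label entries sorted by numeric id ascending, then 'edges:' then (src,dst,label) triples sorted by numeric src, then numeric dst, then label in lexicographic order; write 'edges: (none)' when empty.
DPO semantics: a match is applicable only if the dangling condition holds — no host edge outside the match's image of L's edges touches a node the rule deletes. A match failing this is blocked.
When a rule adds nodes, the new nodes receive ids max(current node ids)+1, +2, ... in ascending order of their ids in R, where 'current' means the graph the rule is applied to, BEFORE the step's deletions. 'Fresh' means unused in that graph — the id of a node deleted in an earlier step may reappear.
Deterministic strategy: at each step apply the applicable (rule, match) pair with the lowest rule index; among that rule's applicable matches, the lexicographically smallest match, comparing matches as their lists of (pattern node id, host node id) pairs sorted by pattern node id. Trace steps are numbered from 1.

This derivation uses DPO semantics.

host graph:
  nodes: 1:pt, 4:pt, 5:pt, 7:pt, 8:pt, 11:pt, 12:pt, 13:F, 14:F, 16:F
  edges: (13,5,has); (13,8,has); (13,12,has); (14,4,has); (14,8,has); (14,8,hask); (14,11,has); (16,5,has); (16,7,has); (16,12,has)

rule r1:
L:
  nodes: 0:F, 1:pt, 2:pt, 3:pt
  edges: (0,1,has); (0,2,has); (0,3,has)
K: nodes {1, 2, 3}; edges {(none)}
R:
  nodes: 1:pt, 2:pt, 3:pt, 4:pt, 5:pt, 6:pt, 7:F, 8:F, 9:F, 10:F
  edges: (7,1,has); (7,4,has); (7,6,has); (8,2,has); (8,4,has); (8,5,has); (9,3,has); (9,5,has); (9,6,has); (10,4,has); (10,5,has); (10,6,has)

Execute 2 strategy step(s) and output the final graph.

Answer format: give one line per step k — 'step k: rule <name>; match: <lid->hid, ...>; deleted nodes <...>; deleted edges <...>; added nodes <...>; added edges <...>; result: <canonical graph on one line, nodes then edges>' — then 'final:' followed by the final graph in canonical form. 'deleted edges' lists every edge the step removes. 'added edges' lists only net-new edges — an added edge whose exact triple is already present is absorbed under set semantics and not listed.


step 1: rule r1; match: 0->13, 1->5, 2->8, 3->12; deleted nodes 13; deleted edges (13,5,has); (13,8,has); (13,12,has); added nodes 17, 18, 19, 20, 21, 22, 23; added edges (20,5,has); (20,17,has); (20,19,has); (21,8,has); (21,17,has); (21,18,has); (22,12,has); (22,18,has); (22,19,has); (23,17,has); (23,18,has); (23,19,has); result: nodes: 1:pt, 4:pt, 5:pt, 7:pt, 8:pt, 11:pt, 12:pt, 14:F, 16:F, 17:pt, 18:pt, 19:pt, 20:F, 21:F, 22:F, 23:F edges: (14,4,has); (14,8,has); (14,8,hask); (14,11,has); (16,5,has); (16,7,has); (16,12,has); (20,5,has); (20,17,has); (20,19,has); (21,8,has); (21,17,has); (21,18,has); (22,12,has); (22,18,has); (22,19,has); (23,17,has); (23,18,has); (23,19,has)
step 2: rule r1; match: 0->16, 1->5, 2->7, 3->12; deleted nodes 16; deleted edges (16,5,has); (16,7,has); (16,12,has); added nodes 24, 25, 26, 27, 28, 29, 30; added edges (27,5,has); (27,24,has); (27,26,has); (28,7,has); (28,24,has); (28,25,has); (29,12,has); (29,25,has); (29,26,has); (30,24,has); (30,25,has); (30,26,has); result: nodes: 1:pt, 4:pt, 5:pt, 7:pt, 8:pt, 11:pt, 12:pt, 14:F, 17:pt, 18:pt, 19:pt, 20:F, 21:F, 22:F, 23:F, 24:pt, 25:pt, 26:pt, 27:F, 28:F, 29:F, 30:F edges: (14,4,has); (14,8,has); (14,8,hask); (14,11,has); (20,5,has); (20,17,has); (20,19,has); (21,8,has); (21,17,has); (21,18,has); (22,12,has); (22,18,has); (22,19,has); (23,17,has); (23,18,has); (23,19,has); (27,5,has); (27,24,has); (27,26,has); (28,7,has); (28,24,has); (28,25,has); (29,12,has); (29,25,has); (29,26,has); (30,24,has); (30,25,has); (30,26,has)
final:
nodes: 1:pt, 4:pt, 5:pt, 7:pt, 8:pt, 11:pt, 12:pt, 14:F, 17:pt, 18:pt, 19:pt, 20:F, 21:F, 22:F, 23:F, 24:pt, 25:pt, 26:pt, 27:F, 28:F, 29:F, 30:F
edges: (14,4,has); (14,8,has); (14,8,hask); (14,11,has); (20,5,has); (20,17,has); (20,19,has); (21,8,has); (21,17,has); (21,18,has); (22,12,has); (22,18,has); (22,19,has); (23,17,has); (23,18,has); (23,19,has); (27,5,has); (27,24,has); (27,26,has); (28,7,has); (28,24,has); (28,25,has); (29,12,has); (29,25,has); (29,26,has); (30,24,has); (30,25,has); (30,26,has)


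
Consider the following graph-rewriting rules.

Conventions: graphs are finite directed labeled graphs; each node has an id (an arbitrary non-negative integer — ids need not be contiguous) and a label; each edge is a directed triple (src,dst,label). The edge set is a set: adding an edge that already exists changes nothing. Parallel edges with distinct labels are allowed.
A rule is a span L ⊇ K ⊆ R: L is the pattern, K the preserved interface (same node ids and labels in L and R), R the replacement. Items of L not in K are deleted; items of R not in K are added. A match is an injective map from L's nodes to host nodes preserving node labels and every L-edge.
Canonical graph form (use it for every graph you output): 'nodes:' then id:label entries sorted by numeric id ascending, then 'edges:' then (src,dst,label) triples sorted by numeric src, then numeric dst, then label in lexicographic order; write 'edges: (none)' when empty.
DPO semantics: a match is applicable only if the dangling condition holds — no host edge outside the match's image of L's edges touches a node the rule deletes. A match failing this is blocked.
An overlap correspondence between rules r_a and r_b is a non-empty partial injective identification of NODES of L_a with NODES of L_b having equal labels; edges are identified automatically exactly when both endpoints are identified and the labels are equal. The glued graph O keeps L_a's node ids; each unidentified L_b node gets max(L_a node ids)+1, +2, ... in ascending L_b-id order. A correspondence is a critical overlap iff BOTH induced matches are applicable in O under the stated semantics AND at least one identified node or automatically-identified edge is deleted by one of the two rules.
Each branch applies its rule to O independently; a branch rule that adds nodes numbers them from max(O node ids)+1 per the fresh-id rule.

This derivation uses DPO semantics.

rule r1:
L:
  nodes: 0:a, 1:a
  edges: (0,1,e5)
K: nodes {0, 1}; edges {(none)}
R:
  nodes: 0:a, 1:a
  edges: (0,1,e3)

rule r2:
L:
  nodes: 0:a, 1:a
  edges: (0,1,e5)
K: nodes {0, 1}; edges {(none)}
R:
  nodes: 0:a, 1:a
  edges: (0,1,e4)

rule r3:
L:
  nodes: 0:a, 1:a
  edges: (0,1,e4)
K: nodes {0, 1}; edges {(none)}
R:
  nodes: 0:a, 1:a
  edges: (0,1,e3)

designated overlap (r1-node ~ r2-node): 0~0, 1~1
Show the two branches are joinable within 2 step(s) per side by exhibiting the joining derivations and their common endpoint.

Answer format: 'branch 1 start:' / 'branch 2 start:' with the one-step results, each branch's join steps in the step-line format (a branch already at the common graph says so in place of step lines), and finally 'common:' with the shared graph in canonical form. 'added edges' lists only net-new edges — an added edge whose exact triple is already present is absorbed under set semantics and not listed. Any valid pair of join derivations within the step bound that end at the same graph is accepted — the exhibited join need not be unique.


branch 1 start:
nodes: 0:a, 1:a
edges: (0,1,e3)
branch 2 start:
nodes: 0:a, 1:a
edges: (0,1,e4)
branch 1: already at the common graph (0 steps)
branch 2 step 1: rule r3; match: 0->0, 1->1; deleted nodes (none); deleted edges (0,1,e4); added nodes (none); added edges (0,1,e3); result: nodes: 0:a, 1:a edges: (0,1,e3)
common:
nodes: 0:a, 1:a
edges: (0,1,e3)


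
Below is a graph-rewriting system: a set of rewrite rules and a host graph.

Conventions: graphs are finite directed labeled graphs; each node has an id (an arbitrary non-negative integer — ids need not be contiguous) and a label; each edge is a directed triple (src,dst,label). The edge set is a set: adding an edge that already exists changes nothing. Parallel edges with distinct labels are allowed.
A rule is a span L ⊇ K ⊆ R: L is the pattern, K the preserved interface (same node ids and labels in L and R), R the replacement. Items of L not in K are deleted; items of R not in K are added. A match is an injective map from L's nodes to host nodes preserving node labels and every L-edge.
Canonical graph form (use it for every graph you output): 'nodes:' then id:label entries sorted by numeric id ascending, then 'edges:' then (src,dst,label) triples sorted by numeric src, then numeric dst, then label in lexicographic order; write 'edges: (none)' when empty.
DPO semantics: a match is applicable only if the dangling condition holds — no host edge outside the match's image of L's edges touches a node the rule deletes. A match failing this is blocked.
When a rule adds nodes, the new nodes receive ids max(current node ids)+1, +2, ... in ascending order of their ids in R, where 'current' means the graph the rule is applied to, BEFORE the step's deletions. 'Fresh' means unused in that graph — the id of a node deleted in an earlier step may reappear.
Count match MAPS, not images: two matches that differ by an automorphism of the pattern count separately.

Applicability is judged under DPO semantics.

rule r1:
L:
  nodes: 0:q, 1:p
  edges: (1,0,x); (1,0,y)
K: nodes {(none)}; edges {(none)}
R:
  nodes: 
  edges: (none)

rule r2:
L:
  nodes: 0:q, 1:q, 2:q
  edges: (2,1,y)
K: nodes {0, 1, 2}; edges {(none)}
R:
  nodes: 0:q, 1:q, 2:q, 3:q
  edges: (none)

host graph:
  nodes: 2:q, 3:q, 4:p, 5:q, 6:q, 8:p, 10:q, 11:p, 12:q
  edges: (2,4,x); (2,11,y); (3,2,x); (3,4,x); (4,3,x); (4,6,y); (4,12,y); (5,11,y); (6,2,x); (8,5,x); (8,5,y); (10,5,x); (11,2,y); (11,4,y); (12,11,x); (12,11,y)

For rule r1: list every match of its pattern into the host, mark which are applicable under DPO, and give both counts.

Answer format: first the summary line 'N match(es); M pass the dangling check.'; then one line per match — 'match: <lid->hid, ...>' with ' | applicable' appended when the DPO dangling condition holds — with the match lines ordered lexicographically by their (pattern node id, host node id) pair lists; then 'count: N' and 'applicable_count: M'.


1 match(es); 0 pass the dangling check.
match: 0->5, 1->8
count: 1
applicable_count: 0


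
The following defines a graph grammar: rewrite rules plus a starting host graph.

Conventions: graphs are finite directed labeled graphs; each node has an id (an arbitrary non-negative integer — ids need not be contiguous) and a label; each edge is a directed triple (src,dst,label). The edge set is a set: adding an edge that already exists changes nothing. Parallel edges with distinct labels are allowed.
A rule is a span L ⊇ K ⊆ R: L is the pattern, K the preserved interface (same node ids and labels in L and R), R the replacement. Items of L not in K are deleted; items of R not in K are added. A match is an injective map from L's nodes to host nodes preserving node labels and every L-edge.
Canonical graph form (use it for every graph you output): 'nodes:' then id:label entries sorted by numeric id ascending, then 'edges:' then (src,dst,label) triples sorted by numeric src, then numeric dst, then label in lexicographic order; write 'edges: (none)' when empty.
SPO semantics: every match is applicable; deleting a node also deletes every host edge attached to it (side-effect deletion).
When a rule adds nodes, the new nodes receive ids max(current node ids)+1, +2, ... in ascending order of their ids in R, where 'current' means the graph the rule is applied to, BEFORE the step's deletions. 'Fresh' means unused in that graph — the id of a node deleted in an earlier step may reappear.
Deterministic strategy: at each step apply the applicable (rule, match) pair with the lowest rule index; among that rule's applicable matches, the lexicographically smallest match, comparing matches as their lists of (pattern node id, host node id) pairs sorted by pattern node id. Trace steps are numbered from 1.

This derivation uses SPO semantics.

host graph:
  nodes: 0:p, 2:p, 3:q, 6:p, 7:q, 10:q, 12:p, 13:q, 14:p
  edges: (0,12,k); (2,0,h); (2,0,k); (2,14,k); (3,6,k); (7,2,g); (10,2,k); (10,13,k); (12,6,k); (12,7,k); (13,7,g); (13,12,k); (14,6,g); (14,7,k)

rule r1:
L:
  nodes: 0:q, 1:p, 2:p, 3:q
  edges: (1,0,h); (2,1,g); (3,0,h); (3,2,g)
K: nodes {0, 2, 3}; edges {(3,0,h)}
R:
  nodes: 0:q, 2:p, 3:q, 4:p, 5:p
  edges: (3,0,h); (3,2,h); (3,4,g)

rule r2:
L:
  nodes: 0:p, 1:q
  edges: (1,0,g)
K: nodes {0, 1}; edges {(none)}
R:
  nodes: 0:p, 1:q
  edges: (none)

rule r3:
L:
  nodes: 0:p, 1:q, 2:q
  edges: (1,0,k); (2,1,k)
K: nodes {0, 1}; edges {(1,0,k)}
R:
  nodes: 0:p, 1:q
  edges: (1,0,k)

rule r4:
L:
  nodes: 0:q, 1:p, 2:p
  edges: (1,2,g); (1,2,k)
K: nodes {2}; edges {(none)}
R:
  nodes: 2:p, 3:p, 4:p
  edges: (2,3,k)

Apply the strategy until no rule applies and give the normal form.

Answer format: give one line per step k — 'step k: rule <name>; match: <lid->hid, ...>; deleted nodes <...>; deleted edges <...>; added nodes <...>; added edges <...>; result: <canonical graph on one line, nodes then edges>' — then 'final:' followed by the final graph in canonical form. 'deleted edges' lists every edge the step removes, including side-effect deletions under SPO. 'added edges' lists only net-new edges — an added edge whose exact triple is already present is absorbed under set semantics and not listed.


step 1: rule r2; match: 0->2, 1->7; deleted nodes (none); deleted edges (7,2,g); added nodes (none); added edges (none); result: nodes: 0:p, 2:p, 3:q, 6:p, 7:q, 10:q, 12:p, 13:q, 14:p edges: (0,12,k); (2,0,h); (2,0,k); (2,14,k); (3,6,k); (10,2,k); (10,13,k); (12,6,k); (12,7,k); (13,7,g); (13,12,k); (14,6,g); (14,7,k)
step 2: rule r3; match: 0->12, 1->13, 2->10; deleted nodes 10; deleted edges (10,2,k); (10,13,k); added nodes (none); added edges (none); result: nodes: 0:p, 2:p, 3:q, 6:p, 7:q, 12:p, 13:q, 14:p edges: (0,12,k); (2,0,h); (2,0,k); (2,14,k); (3,6,k); (12,6,k); (12,7,k); (13,7,g); (13,12,k); (14,6,g); (14,7,k)
final:
nodes: 0:p, 2:p, 3:q, 6:p, 7:q, 12:p, 13:q, 14:p
edges: (0,12,k); (2,0,h); (2,0,k); (2,14,k); (3,6,k); (12,6,k); (12,7,k); (13,7,g); (13,12,k); (14,6,g); (14,7,k)


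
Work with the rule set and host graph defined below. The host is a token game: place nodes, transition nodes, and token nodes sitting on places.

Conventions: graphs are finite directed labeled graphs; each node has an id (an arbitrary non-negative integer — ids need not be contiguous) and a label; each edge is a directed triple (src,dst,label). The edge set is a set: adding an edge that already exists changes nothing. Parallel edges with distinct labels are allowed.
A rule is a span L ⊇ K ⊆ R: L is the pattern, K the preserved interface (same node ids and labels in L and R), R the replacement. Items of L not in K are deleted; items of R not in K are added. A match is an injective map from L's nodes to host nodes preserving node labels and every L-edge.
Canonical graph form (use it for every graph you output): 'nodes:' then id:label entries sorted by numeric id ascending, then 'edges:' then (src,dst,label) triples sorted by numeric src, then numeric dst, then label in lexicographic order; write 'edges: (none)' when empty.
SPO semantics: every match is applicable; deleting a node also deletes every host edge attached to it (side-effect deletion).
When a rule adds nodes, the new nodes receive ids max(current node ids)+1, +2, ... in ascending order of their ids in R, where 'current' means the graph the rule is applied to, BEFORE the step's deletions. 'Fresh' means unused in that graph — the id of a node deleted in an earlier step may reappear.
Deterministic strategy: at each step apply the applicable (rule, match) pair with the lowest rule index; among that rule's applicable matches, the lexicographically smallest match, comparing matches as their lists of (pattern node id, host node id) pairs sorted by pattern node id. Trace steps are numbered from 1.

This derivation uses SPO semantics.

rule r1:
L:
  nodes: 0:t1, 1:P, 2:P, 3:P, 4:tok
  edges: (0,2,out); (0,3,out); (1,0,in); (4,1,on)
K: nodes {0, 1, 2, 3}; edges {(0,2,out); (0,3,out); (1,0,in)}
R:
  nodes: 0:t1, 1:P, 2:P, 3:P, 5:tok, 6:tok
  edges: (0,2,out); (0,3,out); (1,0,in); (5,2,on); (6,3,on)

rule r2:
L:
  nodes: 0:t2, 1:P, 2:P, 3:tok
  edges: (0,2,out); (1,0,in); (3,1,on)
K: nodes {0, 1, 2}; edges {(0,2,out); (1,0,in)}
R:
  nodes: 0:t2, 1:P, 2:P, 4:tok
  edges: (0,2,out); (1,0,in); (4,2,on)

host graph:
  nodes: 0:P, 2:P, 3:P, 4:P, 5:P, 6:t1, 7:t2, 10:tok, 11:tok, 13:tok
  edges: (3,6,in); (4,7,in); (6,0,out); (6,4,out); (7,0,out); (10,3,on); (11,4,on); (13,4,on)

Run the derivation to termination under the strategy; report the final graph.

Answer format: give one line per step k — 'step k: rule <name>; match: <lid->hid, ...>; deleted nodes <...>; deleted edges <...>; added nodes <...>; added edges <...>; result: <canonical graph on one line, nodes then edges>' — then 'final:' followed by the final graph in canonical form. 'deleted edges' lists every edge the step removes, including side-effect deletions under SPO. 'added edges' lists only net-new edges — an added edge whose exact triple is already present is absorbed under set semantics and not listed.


step 1: rule r1; match: 0->6, 1->3, 2->0, 3->4, 4->10; deleted nodes 10; deleted edges (10,3,on); added nodes 14, 15; added edges (14,0,on); (15,4,on); result: nodes: 0:P, 2:P, 3:P, 4:P, 5:P, 6:t1, 7:t2, 11:tok, 13:tok, 14:tok, 15:tok edges: (3,6,in); (4,7,in); (6,0,out); (6,4,out); (7,0,out); (11,4,on); (13,4,on); (14,0,on); (15,4,on)
step 2: rule r2; match: 0->7, 1->4, 2->0, 3->11; deleted nodes 11; deleted edges (11,4,on); added nodes 16; added edges (16,0,on); result: nodes: 0:P, 2:P, 3:P, 4:P, 5:P, 6:t1, 7:t2, 13:tok, 14:tok, 15:tok, 16:tok edges: (3,6,in); (4,7,in); (6,0,out); (6,4,out); (7,0,out); (13,4,on); (14,0,on); (15,4,on); (16,0,on)
step 3: rule r2; match: 0->7, 1->4, 2->0, 3->13; deleted nodes 13; deleted edges (13,4,on); added nodes 17; added edges (17,0,on); result: nodes: 0:P, 2:P, 3:P, 4:P, 5:P, 6:t1, 7:t2, 14:tok, 15:tok, 16:tok, 17:tok edges: (3,6,in); (4,7,in); (6,0,out); (6,4,out); (7,0,out); (14,0,on); (15,4,on); (16,0,on); (17,0,on)
step 4: rule r2; match: 0->7, 1->4, 2->0, 3->15; deleted nodes 15; deleted edges (15,4,on); added nodes 18; added edges (18,0,on); result: nodes: 0:P, 2:P, 3:P, 4:P, 5:P, 6:t1, 7:t2, 14:tok, 16:tok, 17:tok, 18:tok edges: (3,6,in); (4,7,in); (6,0,out); (6,4,out); (7,0,out); (14,0,on); (16,0,on); (17,0,on); (18,0,on)
final:
nodes: 0:P, 2:P, 3:P, 4:P, 5:P, 6:t1, 7:t2, 14:tok, 16:tok, 17:tok, 18:tok
edges: (3,6,in); (4,7,in); (6,0,out); (6,4,out); (7,0,out); (14,0,on); (16,0,on); (17,0,on); (18,0,on)
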